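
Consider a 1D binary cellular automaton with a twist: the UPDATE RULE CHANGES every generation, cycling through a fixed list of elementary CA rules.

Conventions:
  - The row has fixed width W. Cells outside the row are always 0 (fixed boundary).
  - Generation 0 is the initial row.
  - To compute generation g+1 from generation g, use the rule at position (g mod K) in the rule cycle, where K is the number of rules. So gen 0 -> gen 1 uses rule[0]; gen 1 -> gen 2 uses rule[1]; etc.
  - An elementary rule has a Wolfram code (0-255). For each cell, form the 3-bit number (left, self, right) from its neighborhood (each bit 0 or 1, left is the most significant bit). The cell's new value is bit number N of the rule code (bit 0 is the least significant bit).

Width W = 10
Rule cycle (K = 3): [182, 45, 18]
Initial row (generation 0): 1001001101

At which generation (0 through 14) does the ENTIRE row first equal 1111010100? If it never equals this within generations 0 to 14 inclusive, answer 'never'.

Answer: never

Derivation:
Gen 0: 1001001101
Gen 1 (rule 182): 1111110011
Gen 2 (rule 45): 1000000010
Gen 3 (rule 18): 0100000101
Gen 4 (rule 182): 1110001111
Gen 5 (rule 45): 1000101000
Gen 6 (rule 18): 0101000100
Gen 7 (rule 182): 1111101110
Gen 8 (rule 45): 1000011000
Gen 9 (rule 18): 0100100100
Gen 10 (rule 182): 1111111110
Gen 11 (rule 45): 1000000000
Gen 12 (rule 18): 0100000000
Gen 13 (rule 182): 1110000000
Gen 14 (rule 45): 1000111111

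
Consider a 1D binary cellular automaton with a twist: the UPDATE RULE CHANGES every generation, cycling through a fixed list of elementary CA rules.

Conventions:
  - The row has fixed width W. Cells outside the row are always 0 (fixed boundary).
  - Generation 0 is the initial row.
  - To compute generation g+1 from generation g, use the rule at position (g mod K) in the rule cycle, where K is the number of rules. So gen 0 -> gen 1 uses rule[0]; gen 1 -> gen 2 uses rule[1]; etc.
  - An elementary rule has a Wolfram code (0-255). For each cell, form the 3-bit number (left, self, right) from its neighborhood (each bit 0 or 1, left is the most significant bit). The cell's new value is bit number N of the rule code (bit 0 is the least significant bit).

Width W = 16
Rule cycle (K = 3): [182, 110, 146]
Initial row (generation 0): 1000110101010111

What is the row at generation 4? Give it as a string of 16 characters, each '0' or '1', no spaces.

Gen 0: 1000110101010111
Gen 1 (rule 182): 1101001111111010
Gen 2 (rule 110): 1111011000001110
Gen 3 (rule 146): 0110000100010101
Gen 4 (rule 182): 1001001110111111

Answer: 1001001110111111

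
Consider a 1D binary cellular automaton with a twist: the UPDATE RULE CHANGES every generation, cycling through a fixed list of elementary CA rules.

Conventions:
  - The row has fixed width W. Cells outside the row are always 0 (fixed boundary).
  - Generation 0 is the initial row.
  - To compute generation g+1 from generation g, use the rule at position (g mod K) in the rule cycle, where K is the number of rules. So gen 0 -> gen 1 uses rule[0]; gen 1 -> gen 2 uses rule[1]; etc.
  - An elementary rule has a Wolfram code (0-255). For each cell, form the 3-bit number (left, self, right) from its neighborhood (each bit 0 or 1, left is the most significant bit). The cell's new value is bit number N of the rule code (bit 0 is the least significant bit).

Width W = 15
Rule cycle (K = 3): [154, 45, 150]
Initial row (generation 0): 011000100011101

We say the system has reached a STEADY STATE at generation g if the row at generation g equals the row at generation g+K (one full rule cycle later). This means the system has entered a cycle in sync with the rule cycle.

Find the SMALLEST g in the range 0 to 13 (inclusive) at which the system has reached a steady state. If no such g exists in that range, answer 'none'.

Answer: none

Derivation:
Gen 0: 011000100011101
Gen 1 (rule 154): 110101010111000
Gen 2 (rule 45): 101111111100011
Gen 3 (rule 150): 100111111010100
Gen 4 (rule 154): 011111110000010
Gen 5 (rule 45): 010000000111010
Gen 6 (rule 150): 111000001010011
Gen 7 (rule 154): 110100010001110
Gen 8 (rule 45): 101101010101000
Gen 9 (rule 150): 100001010101100
Gen 10 (rule 154): 010010000001010
Gen 11 (rule 45): 010010111101110
Gen 12 (rule 150): 111110011000101
Gen 13 (rule 154): 111101110101000
Gen 14 (rule 45): 100011001111011
Gen 15 (rule 150): 110100110110000
Gen 16 (rule 154): 100011100101000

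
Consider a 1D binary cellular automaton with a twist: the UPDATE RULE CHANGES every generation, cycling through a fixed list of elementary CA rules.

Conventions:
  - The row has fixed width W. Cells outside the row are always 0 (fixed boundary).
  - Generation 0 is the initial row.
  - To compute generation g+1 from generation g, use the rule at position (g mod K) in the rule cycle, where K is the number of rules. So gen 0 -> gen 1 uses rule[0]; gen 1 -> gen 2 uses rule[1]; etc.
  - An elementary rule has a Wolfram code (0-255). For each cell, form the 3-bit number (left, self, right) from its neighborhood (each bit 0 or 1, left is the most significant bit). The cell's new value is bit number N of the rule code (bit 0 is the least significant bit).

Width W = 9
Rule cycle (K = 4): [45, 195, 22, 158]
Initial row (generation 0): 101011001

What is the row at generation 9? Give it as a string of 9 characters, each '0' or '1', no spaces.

Answer: 101111000

Derivation:
Gen 0: 101011001
Gen 1 (rule 45): 111110001
Gen 2 (rule 195): 011110110
Gen 3 (rule 22): 100000001
Gen 4 (rule 158): 110000011
Gen 5 (rule 45): 100111010
Gen 6 (rule 195): 001011000
Gen 7 (rule 22): 011000100
Gen 8 (rule 158): 110101110
Gen 9 (rule 45): 101111000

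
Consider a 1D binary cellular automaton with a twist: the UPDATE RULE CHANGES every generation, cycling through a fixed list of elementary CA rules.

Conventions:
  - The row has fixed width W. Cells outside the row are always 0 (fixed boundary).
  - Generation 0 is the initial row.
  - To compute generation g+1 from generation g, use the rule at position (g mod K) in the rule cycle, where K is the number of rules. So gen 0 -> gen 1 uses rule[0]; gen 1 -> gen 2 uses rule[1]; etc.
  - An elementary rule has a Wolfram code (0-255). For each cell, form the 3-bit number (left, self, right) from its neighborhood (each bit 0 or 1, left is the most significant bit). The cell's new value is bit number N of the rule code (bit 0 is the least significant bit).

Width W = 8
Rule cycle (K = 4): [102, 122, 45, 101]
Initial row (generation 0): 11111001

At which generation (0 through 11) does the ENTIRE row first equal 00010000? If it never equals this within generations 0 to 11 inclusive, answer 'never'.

Answer: never

Derivation:
Gen 0: 11111001
Gen 1 (rule 102): 00001011
Gen 2 (rule 122): 00010111
Gen 3 (rule 45): 11011100
Gen 4 (rule 101): 01100101
Gen 5 (rule 102): 10101111
Gen 6 (rule 122): 01011001
Gen 7 (rule 45): 01110001
Gen 8 (rule 101): 00010101
Gen 9 (rule 102): 00111111
Gen 10 (rule 122): 01100001
Gen 11 (rule 45): 01001101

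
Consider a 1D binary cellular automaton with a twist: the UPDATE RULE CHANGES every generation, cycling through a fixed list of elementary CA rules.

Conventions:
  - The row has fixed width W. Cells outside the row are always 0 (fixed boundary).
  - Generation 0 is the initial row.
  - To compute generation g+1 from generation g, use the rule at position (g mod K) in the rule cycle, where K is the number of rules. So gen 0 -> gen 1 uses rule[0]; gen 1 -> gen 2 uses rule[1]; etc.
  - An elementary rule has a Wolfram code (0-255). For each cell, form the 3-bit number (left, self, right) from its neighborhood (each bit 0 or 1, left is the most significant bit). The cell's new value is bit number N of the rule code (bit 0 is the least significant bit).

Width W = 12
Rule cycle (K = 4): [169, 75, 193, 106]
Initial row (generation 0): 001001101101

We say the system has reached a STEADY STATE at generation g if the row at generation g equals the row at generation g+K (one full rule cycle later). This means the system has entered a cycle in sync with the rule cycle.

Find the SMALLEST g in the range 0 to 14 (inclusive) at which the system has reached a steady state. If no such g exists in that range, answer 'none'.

Gen 0: 001001101101
Gen 1 (rule 169): 100001011010
Gen 2 (rule 75): 001110011000
Gen 3 (rule 193): 100110001011
Gen 4 (rule 106): 001110010111
Gen 5 (rule 169): 101100001110
Gen 6 (rule 75): 001101111010
Gen 7 (rule 193): 100100111000
Gen 8 (rule 106): 001001101000
Gen 9 (rule 169): 100001010011
Gen 10 (rule 75): 001110000111
Gen 11 (rule 193): 100110110011
Gen 12 (rule 106): 001111110111
Gen 13 (rule 169): 101111101110
Gen 14 (rule 75): 001000101010
Gen 15 (rule 193): 100010000000
Gen 16 (rule 106): 000100000000
Gen 17 (rule 169): 110001111111
Gen 18 (rule 75): 110111000001

Answer: none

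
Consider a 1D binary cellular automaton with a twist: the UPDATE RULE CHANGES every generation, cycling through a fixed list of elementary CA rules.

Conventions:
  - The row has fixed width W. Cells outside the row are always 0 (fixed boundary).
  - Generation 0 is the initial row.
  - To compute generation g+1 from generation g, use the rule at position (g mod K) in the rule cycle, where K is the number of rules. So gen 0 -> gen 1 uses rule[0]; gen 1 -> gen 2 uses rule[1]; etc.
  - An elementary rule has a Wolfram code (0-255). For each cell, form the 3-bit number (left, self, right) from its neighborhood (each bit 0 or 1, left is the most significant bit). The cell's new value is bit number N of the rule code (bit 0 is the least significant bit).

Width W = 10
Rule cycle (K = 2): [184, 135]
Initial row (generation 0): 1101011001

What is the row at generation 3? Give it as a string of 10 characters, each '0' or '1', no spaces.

Answer: 0101000010

Derivation:
Gen 0: 1101011001
Gen 1 (rule 184): 1010110100
Gen 2 (rule 135): 1010000101
Gen 3 (rule 184): 0101000010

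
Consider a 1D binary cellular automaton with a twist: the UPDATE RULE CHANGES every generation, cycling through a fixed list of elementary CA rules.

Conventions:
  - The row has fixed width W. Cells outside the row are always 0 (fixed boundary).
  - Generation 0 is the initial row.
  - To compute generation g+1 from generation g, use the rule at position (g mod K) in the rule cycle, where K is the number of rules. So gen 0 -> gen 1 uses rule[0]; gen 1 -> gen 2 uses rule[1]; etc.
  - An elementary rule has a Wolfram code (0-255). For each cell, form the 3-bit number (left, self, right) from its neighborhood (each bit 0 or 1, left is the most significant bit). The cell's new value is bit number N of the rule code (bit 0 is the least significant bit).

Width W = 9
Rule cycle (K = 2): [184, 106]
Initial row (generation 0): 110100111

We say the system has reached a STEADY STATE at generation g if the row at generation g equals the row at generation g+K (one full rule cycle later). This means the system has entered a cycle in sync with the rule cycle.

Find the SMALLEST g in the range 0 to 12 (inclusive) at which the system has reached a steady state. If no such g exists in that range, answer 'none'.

Gen 0: 110100111
Gen 1 (rule 184): 101010110
Gen 2 (rule 106): 010101110
Gen 3 (rule 184): 001011101
Gen 4 (rule 106): 010110110
Gen 5 (rule 184): 001101101
Gen 6 (rule 106): 011111110
Gen 7 (rule 184): 011111101
Gen 8 (rule 106): 110000110
Gen 9 (rule 184): 101000101
Gen 10 (rule 106): 010001010
Gen 11 (rule 184): 001000101
Gen 12 (rule 106): 010001010
Gen 13 (rule 184): 001000101
Gen 14 (rule 106): 010001010

Answer: 10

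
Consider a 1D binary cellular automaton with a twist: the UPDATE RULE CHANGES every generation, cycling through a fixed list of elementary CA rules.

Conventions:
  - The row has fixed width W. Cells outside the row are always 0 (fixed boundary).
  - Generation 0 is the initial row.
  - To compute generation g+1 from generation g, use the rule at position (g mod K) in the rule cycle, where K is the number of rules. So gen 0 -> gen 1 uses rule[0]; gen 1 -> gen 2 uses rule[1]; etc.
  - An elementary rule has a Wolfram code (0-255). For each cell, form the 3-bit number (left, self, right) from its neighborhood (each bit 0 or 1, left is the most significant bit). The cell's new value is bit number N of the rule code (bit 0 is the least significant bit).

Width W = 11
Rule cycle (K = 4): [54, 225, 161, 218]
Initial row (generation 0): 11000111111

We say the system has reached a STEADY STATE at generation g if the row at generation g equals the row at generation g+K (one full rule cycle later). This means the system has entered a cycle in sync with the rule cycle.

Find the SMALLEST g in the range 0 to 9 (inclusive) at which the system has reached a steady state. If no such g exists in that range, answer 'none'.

Answer: 5

Derivation:
Gen 0: 11000111111
Gen 1 (rule 54): 00101000000
Gen 2 (rule 225): 10010011111
Gen 3 (rule 161): 00000001110
Gen 4 (rule 218): 00000011111
Gen 5 (rule 54): 00000100000
Gen 6 (rule 225): 11110001111
Gen 7 (rule 161): 01100100110
Gen 8 (rule 218): 11111011111
Gen 9 (rule 54): 00000100000
Gen 10 (rule 225): 11110001111
Gen 11 (rule 161): 01100100110
Gen 12 (rule 218): 11111011111
Gen 13 (rule 54): 00000100000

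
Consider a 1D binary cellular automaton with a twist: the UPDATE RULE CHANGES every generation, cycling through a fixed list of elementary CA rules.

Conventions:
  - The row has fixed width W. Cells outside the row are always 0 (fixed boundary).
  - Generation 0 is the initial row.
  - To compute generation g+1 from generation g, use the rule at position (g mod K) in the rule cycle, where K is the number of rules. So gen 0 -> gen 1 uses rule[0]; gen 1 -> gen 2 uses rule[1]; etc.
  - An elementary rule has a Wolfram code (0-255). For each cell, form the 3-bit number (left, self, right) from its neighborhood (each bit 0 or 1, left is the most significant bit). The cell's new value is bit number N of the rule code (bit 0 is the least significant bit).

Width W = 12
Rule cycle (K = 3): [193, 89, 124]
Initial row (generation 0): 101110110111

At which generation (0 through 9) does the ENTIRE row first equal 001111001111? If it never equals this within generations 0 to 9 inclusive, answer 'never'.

Gen 0: 101110110111
Gen 1 (rule 193): 000110010011
Gen 2 (rule 89): 110111001011
Gen 3 (rule 124): 111101101111
Gen 4 (rule 193): 011100100111
Gen 5 (rule 89): 010110010101
Gen 6 (rule 124): 011111011111
Gen 7 (rule 193): 001111001111
Gen 8 (rule 89): 101001101001
Gen 9 (rule 124): 111101111101

Answer: 7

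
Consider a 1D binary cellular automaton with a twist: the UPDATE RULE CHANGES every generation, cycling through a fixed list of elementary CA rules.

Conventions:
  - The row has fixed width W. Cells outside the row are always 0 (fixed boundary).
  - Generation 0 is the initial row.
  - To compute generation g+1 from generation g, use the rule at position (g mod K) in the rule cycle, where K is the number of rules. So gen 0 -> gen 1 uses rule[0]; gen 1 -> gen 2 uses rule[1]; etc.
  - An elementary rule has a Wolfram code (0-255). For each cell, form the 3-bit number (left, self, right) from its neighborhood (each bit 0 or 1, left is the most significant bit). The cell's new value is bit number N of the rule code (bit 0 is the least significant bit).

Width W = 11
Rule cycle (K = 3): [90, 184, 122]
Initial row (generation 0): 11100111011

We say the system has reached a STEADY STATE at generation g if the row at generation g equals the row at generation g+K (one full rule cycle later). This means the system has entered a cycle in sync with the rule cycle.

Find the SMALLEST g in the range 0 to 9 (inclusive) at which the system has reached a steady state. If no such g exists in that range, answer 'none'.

Gen 0: 11100111011
Gen 1 (rule 90): 10111101011
Gen 2 (rule 184): 01111010110
Gen 3 (rule 122): 11001101111
Gen 4 (rule 90): 11111101001
Gen 5 (rule 184): 11111010100
Gen 6 (rule 122): 10001101010
Gen 7 (rule 90): 01011100001
Gen 8 (rule 184): 00111010000
Gen 9 (rule 122): 01101101000
Gen 10 (rule 90): 11101100100
Gen 11 (rule 184): 11011010010
Gen 12 (rule 122): 11111101101

Answer: none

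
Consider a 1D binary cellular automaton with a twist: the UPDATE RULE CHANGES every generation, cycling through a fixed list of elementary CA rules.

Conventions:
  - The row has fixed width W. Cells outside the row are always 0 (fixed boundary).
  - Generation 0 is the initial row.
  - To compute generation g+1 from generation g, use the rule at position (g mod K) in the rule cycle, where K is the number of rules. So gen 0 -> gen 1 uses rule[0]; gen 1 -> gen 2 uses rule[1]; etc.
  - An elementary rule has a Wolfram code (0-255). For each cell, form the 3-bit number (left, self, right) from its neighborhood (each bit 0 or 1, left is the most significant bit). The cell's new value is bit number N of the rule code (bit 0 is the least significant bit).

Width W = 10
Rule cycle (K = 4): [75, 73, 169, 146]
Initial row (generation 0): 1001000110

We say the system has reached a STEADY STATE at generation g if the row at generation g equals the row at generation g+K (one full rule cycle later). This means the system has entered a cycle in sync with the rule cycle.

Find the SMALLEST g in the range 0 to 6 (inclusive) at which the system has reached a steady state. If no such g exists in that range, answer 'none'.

Answer: none

Derivation:
Gen 0: 1001000110
Gen 1 (rule 75): 0010011110
Gen 2 (rule 73): 1000010010
Gen 3 (rule 169): 0011000000
Gen 4 (rule 146): 0100100000
Gen 5 (rule 75): 1001001111
Gen 6 (rule 73): 0000001001
Gen 7 (rule 169): 1111100000
Gen 8 (rule 146): 0111010000
Gen 9 (rule 75): 1101000111
Gen 10 (rule 73): 1100010101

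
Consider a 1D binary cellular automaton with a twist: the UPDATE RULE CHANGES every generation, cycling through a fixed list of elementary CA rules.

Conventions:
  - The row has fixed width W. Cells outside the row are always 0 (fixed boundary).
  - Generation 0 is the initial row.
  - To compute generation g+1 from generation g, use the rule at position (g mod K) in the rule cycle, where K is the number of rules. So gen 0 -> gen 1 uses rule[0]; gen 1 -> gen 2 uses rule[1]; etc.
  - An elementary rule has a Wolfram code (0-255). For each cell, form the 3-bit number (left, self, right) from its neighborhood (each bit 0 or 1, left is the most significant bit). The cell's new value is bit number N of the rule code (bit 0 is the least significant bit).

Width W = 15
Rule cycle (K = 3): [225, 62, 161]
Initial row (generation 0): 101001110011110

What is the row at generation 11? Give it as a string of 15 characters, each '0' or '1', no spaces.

Gen 0: 101001110011110
Gen 1 (rule 225): 010000110001110
Gen 2 (rule 62): 111001101011001
Gen 3 (rule 161): 010000010100000
Gen 4 (rule 225): 000111001001111
Gen 5 (rule 62): 001100111111000
Gen 6 (rule 161): 100000011110011
Gen 7 (rule 225): 001111001110001
Gen 8 (rule 62): 011000111001011
Gen 9 (rule 161): 000010010000100
Gen 10 (rule 225): 111000000110001
Gen 11 (rule 62): 100100001101011

Answer: 100100001101011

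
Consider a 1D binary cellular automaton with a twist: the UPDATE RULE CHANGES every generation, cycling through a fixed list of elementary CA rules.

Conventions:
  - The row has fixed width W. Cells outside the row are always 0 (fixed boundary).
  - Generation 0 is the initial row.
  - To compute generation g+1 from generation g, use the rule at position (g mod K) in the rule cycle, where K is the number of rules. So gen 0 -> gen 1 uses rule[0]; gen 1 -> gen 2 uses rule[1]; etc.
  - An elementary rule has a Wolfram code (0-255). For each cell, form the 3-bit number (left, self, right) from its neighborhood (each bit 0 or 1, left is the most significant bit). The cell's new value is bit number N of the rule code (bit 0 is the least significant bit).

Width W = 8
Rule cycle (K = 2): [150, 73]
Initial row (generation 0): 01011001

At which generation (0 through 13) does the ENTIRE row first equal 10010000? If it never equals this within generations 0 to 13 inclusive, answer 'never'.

Gen 0: 01011001
Gen 1 (rule 150): 11000111
Gen 2 (rule 73): 11010101
Gen 3 (rule 150): 00010101
Gen 4 (rule 73): 11000000
Gen 5 (rule 150): 00100000
Gen 6 (rule 73): 10001111
Gen 7 (rule 150): 11010110
Gen 8 (rule 73): 11000110
Gen 9 (rule 150): 00101001
Gen 10 (rule 73): 10000000
Gen 11 (rule 150): 11000000
Gen 12 (rule 73): 11011111
Gen 13 (rule 150): 00001110

Answer: never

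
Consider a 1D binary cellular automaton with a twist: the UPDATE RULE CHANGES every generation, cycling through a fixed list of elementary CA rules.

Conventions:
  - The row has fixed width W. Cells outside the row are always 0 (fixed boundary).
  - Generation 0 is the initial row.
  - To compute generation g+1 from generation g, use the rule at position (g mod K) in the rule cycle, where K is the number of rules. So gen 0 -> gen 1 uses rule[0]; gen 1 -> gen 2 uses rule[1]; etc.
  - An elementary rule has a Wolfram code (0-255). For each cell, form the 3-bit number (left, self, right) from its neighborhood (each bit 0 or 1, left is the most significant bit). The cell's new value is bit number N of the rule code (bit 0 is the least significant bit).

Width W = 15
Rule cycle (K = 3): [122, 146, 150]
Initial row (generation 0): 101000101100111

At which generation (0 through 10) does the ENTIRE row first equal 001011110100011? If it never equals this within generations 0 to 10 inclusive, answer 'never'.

Answer: never

Derivation:
Gen 0: 101000101100111
Gen 1 (rule 122): 010101011111101
Gen 2 (rule 146): 100000001111000
Gen 3 (rule 150): 110000010110100
Gen 4 (rule 122): 111000101111010
Gen 5 (rule 146): 010101000110001
Gen 6 (rule 150): 110101101001011
Gen 7 (rule 122): 111011110110111
Gen 8 (rule 146): 010001100000010
Gen 9 (rule 150): 111010010000111
Gen 10 (rule 122): 101101101001101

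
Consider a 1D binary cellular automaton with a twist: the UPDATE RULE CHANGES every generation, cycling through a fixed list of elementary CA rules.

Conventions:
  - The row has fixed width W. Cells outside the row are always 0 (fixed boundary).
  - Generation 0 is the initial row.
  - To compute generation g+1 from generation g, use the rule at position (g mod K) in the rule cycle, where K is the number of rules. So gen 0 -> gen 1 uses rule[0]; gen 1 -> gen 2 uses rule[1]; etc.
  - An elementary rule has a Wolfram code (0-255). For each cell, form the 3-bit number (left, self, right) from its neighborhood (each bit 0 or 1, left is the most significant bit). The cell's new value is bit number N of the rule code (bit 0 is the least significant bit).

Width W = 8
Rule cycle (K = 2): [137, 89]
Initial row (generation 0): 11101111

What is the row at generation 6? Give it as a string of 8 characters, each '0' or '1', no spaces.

Gen 0: 11101111
Gen 1 (rule 137): 11001110
Gen 2 (rule 89): 11101011
Gen 3 (rule 137): 11000010
Gen 4 (rule 89): 11111001
Gen 5 (rule 137): 11110000
Gen 6 (rule 89): 10011111

Answer: 10011111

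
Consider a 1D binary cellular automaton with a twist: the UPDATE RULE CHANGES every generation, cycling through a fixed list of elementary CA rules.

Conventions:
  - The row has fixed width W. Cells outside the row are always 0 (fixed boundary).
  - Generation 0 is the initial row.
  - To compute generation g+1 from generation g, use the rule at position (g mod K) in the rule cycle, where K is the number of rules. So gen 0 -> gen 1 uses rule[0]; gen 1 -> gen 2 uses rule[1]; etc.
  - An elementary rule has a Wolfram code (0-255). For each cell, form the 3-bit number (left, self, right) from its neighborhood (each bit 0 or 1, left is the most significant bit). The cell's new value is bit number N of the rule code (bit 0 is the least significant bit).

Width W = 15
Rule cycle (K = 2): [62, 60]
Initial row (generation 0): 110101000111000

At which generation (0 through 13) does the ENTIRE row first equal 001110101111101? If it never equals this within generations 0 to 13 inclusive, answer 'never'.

Gen 0: 110101000111000
Gen 1 (rule 62): 101111101100100
Gen 2 (rule 60): 111000011010110
Gen 3 (rule 62): 100100110111101
Gen 4 (rule 60): 110110101100011
Gen 5 (rule 62): 101101111010110
Gen 6 (rule 60): 111011000111101
Gen 7 (rule 62): 100110101100011
Gen 8 (rule 60): 110101111010010
Gen 9 (rule 62): 101111000111111
Gen 10 (rule 60): 111000100100000
Gen 11 (rule 62): 100101111110000
Gen 12 (rule 60): 110111000001000
Gen 13 (rule 62): 101100100011100

Answer: never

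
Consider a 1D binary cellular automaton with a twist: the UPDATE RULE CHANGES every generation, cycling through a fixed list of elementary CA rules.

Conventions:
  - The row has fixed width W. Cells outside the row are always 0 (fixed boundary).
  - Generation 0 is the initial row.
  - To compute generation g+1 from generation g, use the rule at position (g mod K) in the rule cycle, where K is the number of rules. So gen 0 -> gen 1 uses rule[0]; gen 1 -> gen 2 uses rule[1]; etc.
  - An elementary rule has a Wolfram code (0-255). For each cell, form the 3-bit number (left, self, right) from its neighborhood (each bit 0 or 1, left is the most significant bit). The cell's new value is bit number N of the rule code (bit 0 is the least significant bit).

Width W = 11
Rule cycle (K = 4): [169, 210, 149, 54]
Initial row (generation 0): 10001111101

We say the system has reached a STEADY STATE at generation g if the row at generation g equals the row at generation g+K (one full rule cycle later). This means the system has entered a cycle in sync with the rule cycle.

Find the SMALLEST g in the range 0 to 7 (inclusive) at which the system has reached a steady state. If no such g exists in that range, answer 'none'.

Gen 0: 10001111101
Gen 1 (rule 169): 00101111010
Gen 2 (rule 210): 01000111001
Gen 3 (rule 149): 01110010101
Gen 4 (rule 54): 10001111111
Gen 5 (rule 169): 00101111110
Gen 6 (rule 210): 01000111111
Gen 7 (rule 149): 01110011110
Gen 8 (rule 54): 10001100001
Gen 9 (rule 169): 00101001100
Gen 10 (rule 210): 01000110110
Gen 11 (rule 149): 01110000001

Answer: none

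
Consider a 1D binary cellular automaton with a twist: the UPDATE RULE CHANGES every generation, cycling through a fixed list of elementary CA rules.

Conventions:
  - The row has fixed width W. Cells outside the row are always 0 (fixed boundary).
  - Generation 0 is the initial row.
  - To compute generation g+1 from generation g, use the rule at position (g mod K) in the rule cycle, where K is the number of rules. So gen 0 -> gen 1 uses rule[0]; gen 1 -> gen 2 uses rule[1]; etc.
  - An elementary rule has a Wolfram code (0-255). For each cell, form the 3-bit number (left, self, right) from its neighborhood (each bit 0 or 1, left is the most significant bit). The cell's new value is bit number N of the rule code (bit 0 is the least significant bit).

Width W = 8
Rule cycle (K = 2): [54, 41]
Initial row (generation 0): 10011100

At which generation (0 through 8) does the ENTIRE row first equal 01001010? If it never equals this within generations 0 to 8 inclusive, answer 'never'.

Gen 0: 10011100
Gen 1 (rule 54): 11100010
Gen 2 (rule 41): 10001000
Gen 3 (rule 54): 11011100
Gen 4 (rule 41): 10110001
Gen 5 (rule 54): 11001011
Gen 6 (rule 41): 10000110
Gen 7 (rule 54): 11001001
Gen 8 (rule 41): 10000000

Answer: never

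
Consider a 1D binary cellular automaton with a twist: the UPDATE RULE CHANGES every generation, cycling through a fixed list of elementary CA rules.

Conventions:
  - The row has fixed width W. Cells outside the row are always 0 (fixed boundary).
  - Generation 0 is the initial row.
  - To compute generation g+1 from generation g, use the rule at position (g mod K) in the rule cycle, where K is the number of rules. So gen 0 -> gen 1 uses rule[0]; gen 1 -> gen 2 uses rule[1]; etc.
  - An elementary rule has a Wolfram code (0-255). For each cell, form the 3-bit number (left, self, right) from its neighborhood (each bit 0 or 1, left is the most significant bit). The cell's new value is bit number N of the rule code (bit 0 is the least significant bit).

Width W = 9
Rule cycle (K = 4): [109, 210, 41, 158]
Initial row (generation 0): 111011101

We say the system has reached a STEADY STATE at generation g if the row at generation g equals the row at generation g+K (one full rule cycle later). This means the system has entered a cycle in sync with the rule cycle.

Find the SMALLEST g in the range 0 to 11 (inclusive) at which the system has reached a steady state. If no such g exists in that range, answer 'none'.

Gen 0: 111011101
Gen 1 (rule 109): 101110111
Gen 2 (rule 210): 000110011
Gen 3 (rule 41): 110100010
Gen 4 (rule 158): 100110111
Gen 5 (rule 109): 100111101
Gen 6 (rule 210): 011011100
Gen 7 (rule 41): 010110001
Gen 8 (rule 158): 110101011
Gen 9 (rule 109): 111111111
Gen 10 (rule 210): 011111111
Gen 11 (rule 41): 010000000
Gen 12 (rule 158): 111000000
Gen 13 (rule 109): 101011111
Gen 14 (rule 210): 000001111
Gen 15 (rule 41): 111101000

Answer: none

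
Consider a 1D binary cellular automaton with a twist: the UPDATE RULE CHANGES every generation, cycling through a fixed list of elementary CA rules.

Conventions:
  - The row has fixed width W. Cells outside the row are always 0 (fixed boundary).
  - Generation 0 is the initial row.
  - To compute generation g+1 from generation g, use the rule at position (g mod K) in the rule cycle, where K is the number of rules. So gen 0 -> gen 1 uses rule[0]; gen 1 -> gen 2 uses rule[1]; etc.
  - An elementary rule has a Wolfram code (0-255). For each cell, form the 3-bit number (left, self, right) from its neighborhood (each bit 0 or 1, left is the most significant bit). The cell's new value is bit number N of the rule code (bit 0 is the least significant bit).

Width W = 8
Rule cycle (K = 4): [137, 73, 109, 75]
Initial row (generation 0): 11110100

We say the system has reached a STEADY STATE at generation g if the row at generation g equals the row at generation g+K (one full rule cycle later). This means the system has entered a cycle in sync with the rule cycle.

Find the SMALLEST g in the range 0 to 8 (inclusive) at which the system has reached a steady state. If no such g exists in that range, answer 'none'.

Gen 0: 11110100
Gen 1 (rule 137): 11100001
Gen 2 (rule 73): 10101100
Gen 3 (rule 109): 11111101
Gen 4 (rule 75): 10000100
Gen 5 (rule 137): 00110001
Gen 6 (rule 73): 10110100
Gen 7 (rule 109): 11111101
Gen 8 (rule 75): 10000100
Gen 9 (rule 137): 00110001
Gen 10 (rule 73): 10110100
Gen 11 (rule 109): 11111101
Gen 12 (rule 75): 10000100

Answer: 3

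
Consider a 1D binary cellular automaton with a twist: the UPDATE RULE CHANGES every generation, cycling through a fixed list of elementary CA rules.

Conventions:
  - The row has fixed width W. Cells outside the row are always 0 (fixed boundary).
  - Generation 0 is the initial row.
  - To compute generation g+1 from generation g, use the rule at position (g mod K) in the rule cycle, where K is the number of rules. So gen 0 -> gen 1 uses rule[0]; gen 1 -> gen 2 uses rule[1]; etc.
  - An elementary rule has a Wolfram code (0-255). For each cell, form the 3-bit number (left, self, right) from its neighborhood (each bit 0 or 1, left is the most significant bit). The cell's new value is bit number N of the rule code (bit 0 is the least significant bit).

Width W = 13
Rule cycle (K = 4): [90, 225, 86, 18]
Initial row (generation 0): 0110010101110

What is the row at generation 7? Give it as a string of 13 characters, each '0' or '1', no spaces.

Gen 0: 0110010101110
Gen 1 (rule 90): 1111100001011
Gen 2 (rule 225): 0111101100101
Gen 3 (rule 86): 1000100111101
Gen 4 (rule 18): 0101011000000
Gen 5 (rule 90): 1000011100000
Gen 6 (rule 225): 0011001101111
Gen 7 (rule 86): 0101110100001

Answer: 0101110100001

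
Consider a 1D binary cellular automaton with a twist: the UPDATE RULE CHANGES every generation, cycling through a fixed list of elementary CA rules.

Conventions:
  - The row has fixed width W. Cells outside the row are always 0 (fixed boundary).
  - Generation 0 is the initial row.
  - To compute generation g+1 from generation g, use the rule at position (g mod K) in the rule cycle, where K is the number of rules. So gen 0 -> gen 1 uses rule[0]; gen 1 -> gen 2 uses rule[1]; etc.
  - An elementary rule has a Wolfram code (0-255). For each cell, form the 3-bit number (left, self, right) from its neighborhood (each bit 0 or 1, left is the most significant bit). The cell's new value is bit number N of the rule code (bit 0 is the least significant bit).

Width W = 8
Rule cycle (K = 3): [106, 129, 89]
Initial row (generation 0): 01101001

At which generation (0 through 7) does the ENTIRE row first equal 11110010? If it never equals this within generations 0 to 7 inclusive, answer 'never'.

Gen 0: 01101001
Gen 1 (rule 106): 11110010
Gen 2 (rule 129): 01100000
Gen 3 (rule 89): 01111111
Gen 4 (rule 106): 11000001
Gen 5 (rule 129): 00011100
Gen 6 (rule 89): 11010111
Gen 7 (rule 106): 11101101

Answer: 1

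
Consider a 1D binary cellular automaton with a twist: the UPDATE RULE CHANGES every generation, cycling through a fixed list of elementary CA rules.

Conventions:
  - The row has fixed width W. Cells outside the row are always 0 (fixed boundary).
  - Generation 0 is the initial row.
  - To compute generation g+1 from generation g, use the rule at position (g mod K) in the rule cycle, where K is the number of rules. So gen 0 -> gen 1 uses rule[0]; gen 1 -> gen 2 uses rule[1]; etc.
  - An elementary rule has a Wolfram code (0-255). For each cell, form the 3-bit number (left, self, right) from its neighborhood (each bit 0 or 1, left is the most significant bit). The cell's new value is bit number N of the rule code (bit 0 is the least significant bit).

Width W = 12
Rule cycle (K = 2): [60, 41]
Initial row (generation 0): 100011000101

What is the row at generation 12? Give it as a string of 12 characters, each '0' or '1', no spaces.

Gen 0: 100011000101
Gen 1 (rule 60): 110010100111
Gen 2 (rule 41): 100001000100
Gen 3 (rule 60): 110001100110
Gen 4 (rule 41): 100101000100
Gen 5 (rule 60): 110111100110
Gen 6 (rule 41): 101100000100
Gen 7 (rule 60): 111010000110
Gen 8 (rule 41): 100100110100
Gen 9 (rule 60): 110110101110
Gen 10 (rule 41): 101101011000
Gen 11 (rule 60): 111011110100
Gen 12 (rule 41): 100110001001

Answer: 100110001001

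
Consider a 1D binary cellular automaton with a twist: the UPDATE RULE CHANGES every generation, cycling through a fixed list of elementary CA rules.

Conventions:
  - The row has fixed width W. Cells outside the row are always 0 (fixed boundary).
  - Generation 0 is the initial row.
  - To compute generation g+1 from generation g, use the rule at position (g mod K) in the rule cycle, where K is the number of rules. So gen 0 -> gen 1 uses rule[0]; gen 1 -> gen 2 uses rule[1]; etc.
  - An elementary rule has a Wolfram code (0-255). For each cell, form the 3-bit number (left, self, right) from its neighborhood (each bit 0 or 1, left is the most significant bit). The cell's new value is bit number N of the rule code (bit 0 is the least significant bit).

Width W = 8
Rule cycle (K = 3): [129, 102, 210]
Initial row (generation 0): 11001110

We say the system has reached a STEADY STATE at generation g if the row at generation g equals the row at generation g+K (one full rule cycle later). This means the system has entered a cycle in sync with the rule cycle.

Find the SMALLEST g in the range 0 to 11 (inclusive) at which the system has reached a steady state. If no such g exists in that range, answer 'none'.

Answer: none

Derivation:
Gen 0: 11001110
Gen 1 (rule 129): 00000100
Gen 2 (rule 102): 00001100
Gen 3 (rule 210): 00010110
Gen 4 (rule 129): 11000000
Gen 5 (rule 102): 01000000
Gen 6 (rule 210): 10100000
Gen 7 (rule 129): 00001111
Gen 8 (rule 102): 00010001
Gen 9 (rule 210): 00101010
Gen 10 (rule 129): 10000000
Gen 11 (rule 102): 10000000
Gen 12 (rule 210): 01000000
Gen 13 (rule 129): 00011111
Gen 14 (rule 102): 00100001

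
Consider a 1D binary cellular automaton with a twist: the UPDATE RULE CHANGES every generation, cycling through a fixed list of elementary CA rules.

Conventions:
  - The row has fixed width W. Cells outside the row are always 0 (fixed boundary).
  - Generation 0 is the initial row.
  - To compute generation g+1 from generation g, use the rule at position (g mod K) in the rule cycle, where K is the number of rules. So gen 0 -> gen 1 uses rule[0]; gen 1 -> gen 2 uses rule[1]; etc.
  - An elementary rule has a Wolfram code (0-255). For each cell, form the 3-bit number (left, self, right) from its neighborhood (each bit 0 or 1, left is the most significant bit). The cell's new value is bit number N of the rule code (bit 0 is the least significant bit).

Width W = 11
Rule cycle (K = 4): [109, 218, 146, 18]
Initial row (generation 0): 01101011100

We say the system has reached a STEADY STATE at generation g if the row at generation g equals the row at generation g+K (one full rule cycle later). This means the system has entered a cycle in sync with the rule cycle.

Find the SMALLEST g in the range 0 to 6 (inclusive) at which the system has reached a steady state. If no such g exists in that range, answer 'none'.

Gen 0: 01101011100
Gen 1 (rule 109): 01111110101
Gen 2 (rule 218): 11111110000
Gen 3 (rule 146): 01111101000
Gen 4 (rule 18): 10000000100
Gen 5 (rule 109): 10111110101
Gen 6 (rule 218): 00111110000
Gen 7 (rule 146): 01011101000
Gen 8 (rule 18): 10000000100
Gen 9 (rule 109): 10111110101
Gen 10 (rule 218): 00111110000

Answer: 4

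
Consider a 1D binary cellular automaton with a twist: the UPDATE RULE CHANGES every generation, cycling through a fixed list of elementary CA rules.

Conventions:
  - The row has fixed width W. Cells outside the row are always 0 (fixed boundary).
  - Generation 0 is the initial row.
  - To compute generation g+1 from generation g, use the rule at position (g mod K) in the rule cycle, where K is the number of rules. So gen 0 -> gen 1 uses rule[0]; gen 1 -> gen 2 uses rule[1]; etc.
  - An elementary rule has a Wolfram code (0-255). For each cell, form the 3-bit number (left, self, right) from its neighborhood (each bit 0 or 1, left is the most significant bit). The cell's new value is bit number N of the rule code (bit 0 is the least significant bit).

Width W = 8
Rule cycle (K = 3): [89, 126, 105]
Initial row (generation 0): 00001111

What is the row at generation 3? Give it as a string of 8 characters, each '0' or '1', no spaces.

Answer: 01100001

Derivation:
Gen 0: 00001111
Gen 1 (rule 89): 11101001
Gen 2 (rule 126): 10111111
Gen 3 (rule 105): 01100001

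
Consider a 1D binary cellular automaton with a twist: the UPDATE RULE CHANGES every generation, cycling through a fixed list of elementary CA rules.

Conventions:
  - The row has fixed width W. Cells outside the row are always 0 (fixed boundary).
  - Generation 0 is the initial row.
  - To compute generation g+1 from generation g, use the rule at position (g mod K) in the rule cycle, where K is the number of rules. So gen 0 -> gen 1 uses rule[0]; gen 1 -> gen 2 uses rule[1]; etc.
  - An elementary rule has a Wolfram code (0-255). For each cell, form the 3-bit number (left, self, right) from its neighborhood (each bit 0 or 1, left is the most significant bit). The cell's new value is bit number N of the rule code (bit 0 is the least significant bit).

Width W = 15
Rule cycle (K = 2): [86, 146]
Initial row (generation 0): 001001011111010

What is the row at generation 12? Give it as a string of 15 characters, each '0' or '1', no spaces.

Gen 0: 001001011111010
Gen 1 (rule 86): 011111000001011
Gen 2 (rule 146): 101110100010000
Gen 3 (rule 86): 100010110111000
Gen 4 (rule 146): 010100000010100
Gen 5 (rule 86): 110110000110110
Gen 6 (rule 146): 000001001000001
Gen 7 (rule 86): 000011111100011
Gen 8 (rule 146): 000101111010100
Gen 9 (rule 86): 001100001010110
Gen 10 (rule 146): 010010010000001
Gen 11 (rule 86): 111111111000011
Gen 12 (rule 146): 011111110100100

Answer: 011111110100100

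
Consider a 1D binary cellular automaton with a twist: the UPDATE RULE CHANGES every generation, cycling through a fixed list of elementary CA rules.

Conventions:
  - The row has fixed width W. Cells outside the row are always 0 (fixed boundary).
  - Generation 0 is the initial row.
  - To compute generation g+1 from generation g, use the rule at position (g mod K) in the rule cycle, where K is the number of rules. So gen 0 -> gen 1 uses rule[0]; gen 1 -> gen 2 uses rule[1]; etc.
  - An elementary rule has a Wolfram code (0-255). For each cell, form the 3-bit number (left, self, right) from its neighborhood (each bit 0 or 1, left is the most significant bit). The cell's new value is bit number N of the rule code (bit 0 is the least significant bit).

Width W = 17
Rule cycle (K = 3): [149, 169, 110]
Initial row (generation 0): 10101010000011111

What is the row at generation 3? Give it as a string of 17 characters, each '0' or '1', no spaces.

Gen 0: 10101010000011111
Gen 1 (rule 149): 10101011111001110
Gen 2 (rule 169): 01010111110001100
Gen 3 (rule 110): 11111100010011100

Answer: 11111100010011100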